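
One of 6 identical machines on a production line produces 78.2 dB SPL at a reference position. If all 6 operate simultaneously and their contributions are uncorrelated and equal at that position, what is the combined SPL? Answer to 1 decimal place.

6 equal incoherent sources raise the level by 10·log₁₀(6) = 7.78 dB.
L_total = 78.2 + 7.78 = 86.0 dB SPL.

86.0 dB SPL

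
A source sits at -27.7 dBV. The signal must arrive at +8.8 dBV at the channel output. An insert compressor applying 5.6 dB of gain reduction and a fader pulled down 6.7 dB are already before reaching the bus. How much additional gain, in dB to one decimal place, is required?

48.8 dB

The required make-up gain is the shortfall in the dB sum.
G = +8.8 − (-27.7) + 5.6 + 6.7 = 48.8 dB.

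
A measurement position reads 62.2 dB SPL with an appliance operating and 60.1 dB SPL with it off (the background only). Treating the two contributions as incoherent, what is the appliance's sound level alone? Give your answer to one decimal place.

58.0 dB SPL

Subtract intensities: L_src = 10·log₁₀(10^(L_total/10) − 10^(L_bg/10)).
L_src = 10·log₁₀(10^(62.2/10) − 10^(60.1/10)) = 10·log₁₀(636300) = 58.0 dB SPL.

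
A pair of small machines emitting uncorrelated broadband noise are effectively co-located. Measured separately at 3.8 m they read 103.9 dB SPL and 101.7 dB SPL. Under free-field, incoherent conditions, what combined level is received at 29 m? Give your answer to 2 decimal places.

88.30 dB SPL

Combined at 3.8 m: 10·log₁₀(10^(103.9/10)+10^(101.7/10)) = 105.948 dB SPL.
Then apply −20·log₁₀(29/3.8) = -17.652 dB → 88.30 dB SPL.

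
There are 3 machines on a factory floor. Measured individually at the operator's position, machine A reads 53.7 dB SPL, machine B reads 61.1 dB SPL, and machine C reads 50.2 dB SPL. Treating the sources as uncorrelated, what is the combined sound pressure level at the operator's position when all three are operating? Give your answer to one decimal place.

62.1 dB SPL

Incoherent sources sum as intensities:
L_total = 10·log₁₀(10^(53.7/10) + 10^(61.1/10) + 10^(50.2/10)) = 10·log₁₀(1627000) = 62.1 dB SPL.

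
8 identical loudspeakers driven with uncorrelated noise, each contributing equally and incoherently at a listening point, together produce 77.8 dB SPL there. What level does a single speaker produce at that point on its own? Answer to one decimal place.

8 equal incoherent sources add 10·log₁₀(8) = 9.03 dB over one source.
L_one = 77.8 − 9.03 = 68.8 dB SPL.

68.8 dB SPL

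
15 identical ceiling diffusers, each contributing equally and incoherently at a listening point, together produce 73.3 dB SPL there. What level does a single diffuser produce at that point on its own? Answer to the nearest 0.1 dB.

61.5 dB SPL

15 equal incoherent sources add 10·log₁₀(15) = 11.76 dB over one source.
L_one = 73.3 − 11.76 = 61.5 dB SPL.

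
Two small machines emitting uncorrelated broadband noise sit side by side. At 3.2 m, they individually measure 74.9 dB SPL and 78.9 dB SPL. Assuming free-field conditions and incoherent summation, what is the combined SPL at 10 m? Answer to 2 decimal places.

Combined at 3.2 m: 10·log₁₀(10^(74.9/10)+10^(78.9/10)) = 80.355 dB SPL.
Then apply −20·log₁₀(10/3.2) = -9.897 dB → 70.46 dB SPL.

70.46 dB SPL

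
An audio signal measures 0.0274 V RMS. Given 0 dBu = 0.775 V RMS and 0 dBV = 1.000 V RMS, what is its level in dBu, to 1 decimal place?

-29.0 dBu

dBu = 20·log₁₀(V / 0.775 V).
20·log₁₀(0.0274/0.775) = -29.0 dBu.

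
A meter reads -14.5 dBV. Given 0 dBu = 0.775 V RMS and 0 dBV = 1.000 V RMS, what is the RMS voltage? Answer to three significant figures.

V = 1.000 V × 10^(-14.5/20).
= 1.000 × 0.1884 = 0.188 V.

0.188 V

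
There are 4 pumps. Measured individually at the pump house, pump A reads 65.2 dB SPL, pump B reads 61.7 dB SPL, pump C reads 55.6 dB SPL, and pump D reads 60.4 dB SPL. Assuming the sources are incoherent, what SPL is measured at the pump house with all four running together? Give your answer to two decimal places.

Uncorrelated sources add in intensity (power), not in dB.
L_total = 10·log₁₀(10^(65.2/10) + 10^(61.7/10) + 10^(55.6/10) + 10^(60.4/10)) = 10·log₁₀(6250000) = 67.96 dB SPL.

67.96 dB SPL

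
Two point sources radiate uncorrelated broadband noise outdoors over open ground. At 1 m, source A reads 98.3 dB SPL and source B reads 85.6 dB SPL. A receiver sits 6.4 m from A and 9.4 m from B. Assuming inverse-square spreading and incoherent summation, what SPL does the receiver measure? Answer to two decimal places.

At the listener: L_A = 98.3 − 20·log₁₀(6.4) = 82.176 dB; L_B = 85.6 − 20·log₁₀(9.4) = 66.137 dB.
Combined: 10·log₁₀(10^(82.176/10)+10^(66.137/10)) = 82.28 dB SPL.

82.28 dB SPL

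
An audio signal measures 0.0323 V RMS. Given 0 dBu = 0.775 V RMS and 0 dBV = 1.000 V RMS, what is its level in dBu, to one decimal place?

dBu = 20·log₁₀(V / 0.775 V).
20·log₁₀(0.0323/0.775) = -27.6 dBu.

-27.6 dBu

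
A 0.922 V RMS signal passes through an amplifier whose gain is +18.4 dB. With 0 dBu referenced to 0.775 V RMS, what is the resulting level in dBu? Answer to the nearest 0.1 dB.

Input level: 20·log₁₀(0.922/0.775) = 1.51 dBu.
Output: 1.51 + 18.4 = +19.9 dBu.

+19.9 dBu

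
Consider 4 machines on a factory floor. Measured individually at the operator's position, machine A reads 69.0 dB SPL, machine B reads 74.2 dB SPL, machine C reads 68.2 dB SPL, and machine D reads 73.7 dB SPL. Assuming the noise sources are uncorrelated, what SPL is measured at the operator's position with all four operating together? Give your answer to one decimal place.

Uncorrelated sources add in intensity (power), not in dB.
L_total = 10·log₁₀(10^(69.0/10) + 10^(74.2/10) + 10^(68.2/10) + 10^(73.7/10)) = 10·log₁₀(64300000) = 78.1 dB SPL.

78.1 dB SPL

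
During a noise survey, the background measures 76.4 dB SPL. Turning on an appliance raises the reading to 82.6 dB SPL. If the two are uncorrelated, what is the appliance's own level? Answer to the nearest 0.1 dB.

81.4 dB SPL

Remove the background by subtracting linear intensities:
L_src = 10·log₁₀(10^(82.6/10) − 10^(76.4/10)) = 10·log₁₀(138300000) = 81.4 dB SPL.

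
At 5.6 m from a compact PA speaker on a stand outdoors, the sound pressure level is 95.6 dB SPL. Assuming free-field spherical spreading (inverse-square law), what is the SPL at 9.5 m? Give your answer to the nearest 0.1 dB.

91.0 dB SPL

Inverse-square spreading gives ΔL = −20·log₁₀(d₂/d₁).
ΔL = −20·log₁₀(9.5/5.6) = -4.59 dB, so L₂ = 95.6 + (-4.59) = 91.0 dB SPL.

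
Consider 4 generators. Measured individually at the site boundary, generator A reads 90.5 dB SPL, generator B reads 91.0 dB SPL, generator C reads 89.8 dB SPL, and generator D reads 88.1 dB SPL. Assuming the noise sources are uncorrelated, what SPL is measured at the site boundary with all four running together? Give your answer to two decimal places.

Incoherent sources sum as intensities:
L_total = 10·log₁₀(10^(90.5/10) + 10^(91.0/10) + 10^(89.8/10) + 10^(88.1/10)) = 10·log₁₀(3982000000) = 96.00 dB SPL.

96.00 dB SPL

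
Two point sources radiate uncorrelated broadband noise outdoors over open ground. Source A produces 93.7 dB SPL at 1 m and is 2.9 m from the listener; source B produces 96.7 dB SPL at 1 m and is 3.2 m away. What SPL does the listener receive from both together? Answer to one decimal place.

88.7 dB SPL

At the listener: L_A = 93.7 − 20·log₁₀(2.9) = 84.45 dB; L_B = 96.7 − 20·log₁₀(3.2) = 86.60 dB.
Combined: 10·log₁₀(10^(84.45/10)+10^(86.60/10)) = 88.7 dB SPL.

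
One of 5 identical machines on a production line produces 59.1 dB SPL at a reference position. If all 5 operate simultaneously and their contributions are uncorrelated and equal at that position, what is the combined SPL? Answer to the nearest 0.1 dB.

5 equal incoherent sources raise the level by 10·log₁₀(5) = 6.99 dB.
L_total = 59.1 + 6.99 = 66.1 dB SPL.

66.1 dB SPL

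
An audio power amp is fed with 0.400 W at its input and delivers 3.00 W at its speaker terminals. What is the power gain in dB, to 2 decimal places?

For a power ratio, dB = 10·log₁₀(P₂/P₁).
10·log₁₀(3.00/0.400) = 10·log₁₀(7.500) = 8.75 dB.

8.75 dB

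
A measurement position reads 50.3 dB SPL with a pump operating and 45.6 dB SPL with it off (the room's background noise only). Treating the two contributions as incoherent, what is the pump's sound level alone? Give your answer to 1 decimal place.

48.5 dB SPL

Remove the background by subtracting linear intensities:
L_src = 10·log₁₀(10^(50.3/10) − 10^(45.6/10)) = 10·log₁₀(70840) = 48.5 dB SPL.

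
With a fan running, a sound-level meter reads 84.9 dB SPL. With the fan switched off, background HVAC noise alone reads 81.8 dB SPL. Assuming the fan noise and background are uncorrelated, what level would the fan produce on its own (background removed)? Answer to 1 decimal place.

82.0 dB SPL

Background correction is a power subtraction:
L_src = 10·log₁₀(10^(84.9/10) − 10^(81.8/10)) = 10·log₁₀(157700000) = 82.0 dB SPL.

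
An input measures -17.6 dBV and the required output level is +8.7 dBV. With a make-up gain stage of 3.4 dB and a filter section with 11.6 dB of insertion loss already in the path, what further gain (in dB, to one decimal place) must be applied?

34.5 dB

The required make-up gain is the shortfall in the dB sum.
G = +8.7 − (-17.6) − 3.4 + 11.6 = 34.5 dB.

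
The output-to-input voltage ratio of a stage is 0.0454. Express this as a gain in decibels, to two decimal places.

Voltage ratio → dB uses the 20·log₁₀ form:
20·log₁₀(0.0454) = -26.86 dB.

-26.86 dB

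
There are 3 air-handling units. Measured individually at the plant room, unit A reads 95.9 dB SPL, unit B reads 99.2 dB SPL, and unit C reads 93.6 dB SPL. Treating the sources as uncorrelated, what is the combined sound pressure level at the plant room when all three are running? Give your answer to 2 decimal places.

Incoherent sources sum as intensities:
L_total = 10·log₁₀(10^(95.9/10) + 10^(99.2/10) + 10^(93.6/10)) = 10·log₁₀(14499000000) = 101.61 dB SPL.

101.61 dB SPL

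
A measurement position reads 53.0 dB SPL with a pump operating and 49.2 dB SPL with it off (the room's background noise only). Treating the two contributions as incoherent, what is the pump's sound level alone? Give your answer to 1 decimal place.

50.7 dB SPL

Background correction is a power subtraction:
L_src = 10·log₁₀(10^(53.0/10) − 10^(49.2/10)) = 10·log₁₀(116300) = 50.7 dB SPL.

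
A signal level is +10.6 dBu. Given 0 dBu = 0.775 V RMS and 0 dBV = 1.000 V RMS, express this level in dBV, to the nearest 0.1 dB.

The offset between the scales is 20·log₁₀(0.775/1.000) = −2.214 dB.
So dBV = +10.6 − 2.214 = +8.4 dBV.

+8.4 dBV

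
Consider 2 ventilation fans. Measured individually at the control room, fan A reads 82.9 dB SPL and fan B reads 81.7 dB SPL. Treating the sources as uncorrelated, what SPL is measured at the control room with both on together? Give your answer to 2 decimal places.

85.35 dB SPL

Uncorrelated sources add in intensity (power), not in dB.
L_total = 10·log₁₀(10^(82.9/10) + 10^(81.7/10)) = 10·log₁₀(342900000) = 85.35 dB SPL.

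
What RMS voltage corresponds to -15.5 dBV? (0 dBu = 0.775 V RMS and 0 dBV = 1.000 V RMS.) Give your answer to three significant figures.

0.168 V

V = 1.000 V × 10^(-15.5/20).
= 1.000 × 0.1679 = 0.168 V.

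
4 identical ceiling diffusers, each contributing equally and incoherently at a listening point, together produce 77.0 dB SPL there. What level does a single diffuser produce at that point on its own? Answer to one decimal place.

71.0 dB SPL

4 equal incoherent sources add 10·log₁₀(4) = 6.02 dB over one source.
L_one = 77.0 − 6.02 = 71.0 dB SPL.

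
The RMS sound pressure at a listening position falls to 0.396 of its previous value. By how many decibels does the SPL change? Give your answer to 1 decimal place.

-8.0 dB

Sound pressure is an amplitude quantity: ΔL = 20·log₁₀(p₂/p₁).
20·log₁₀(0.396) = -8.0 dB.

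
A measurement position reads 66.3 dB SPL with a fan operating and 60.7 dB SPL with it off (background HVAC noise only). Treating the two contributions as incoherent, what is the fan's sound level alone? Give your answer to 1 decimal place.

64.9 dB SPL

Subtract intensities: L_src = 10·log₁₀(10^(L_total/10) − 10^(L_bg/10)).
L_src = 10·log₁₀(10^(66.3/10) − 10^(60.7/10)) = 10·log₁₀(3091000) = 64.9 dB SPL.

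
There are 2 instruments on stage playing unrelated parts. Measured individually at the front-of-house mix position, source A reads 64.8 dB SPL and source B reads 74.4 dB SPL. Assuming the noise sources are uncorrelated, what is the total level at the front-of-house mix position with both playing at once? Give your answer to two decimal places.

74.85 dB SPL

Uncorrelated sources add in intensity (power), not in dB.
L_total = 10·log₁₀(10^(64.8/10) + 10^(74.4/10)) = 10·log₁₀(30560000) = 74.85 dB SPL.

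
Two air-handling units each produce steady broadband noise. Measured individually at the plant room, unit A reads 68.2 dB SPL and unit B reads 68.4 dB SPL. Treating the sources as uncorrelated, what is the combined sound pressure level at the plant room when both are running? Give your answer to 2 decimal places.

71.31 dB SPL

Add the sources as powers (linear), then convert back to dB:
L_total = 10·log₁₀(10^(68.2/10) + 10^(68.4/10)) = 10·log₁₀(13530000) = 71.31 dB SPL.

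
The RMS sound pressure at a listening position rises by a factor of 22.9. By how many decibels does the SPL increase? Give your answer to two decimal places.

27.20 dB

SPL change from a pressure ratio uses the 20·log₁₀ form:
20·log₁₀(22.9) = 27.20 dB.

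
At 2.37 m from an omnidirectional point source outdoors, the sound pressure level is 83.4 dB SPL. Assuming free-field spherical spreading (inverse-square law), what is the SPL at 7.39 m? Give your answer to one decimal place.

73.5 dB SPL

For a point source in a free field, ΔL = −20·log₁₀(d₂/d₁).
ΔL = −20·log₁₀(7.39/2.37) = -9.88 dB, so L₂ = 83.4 + (-9.88) = 73.5 dB SPL.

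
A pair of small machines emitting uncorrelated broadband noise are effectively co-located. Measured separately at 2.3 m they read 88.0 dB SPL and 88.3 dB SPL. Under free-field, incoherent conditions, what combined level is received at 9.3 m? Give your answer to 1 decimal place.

79.0 dB SPL

Combined at 2.3 m: 10·log₁₀(10^(88.0/10)+10^(88.3/10)) = 91.16 dB SPL.
Then apply −20·log₁₀(9.3/2.3) = -12.14 dB → 79.0 dB SPL.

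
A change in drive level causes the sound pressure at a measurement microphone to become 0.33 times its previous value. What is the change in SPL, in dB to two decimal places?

-9.63 dB

Sound pressure is an amplitude quantity: ΔL = 20·log₁₀(p₂/p₁).
20·log₁₀(0.33) = -9.63 dB.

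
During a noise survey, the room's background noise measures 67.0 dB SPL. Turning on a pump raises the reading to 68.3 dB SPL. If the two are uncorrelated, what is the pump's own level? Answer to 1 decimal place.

62.4 dB SPL

Remove the background by subtracting linear intensities:
L_src = 10·log₁₀(10^(68.3/10) − 10^(67.0/10)) = 10·log₁₀(1749000) = 62.4 dB SPL.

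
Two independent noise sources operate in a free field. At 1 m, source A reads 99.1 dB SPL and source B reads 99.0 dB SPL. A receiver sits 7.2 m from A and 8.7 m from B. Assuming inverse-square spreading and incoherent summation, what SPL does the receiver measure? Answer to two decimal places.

84.18 dB SPL

At the listener: L_A = 99.1 − 20·log₁₀(7.2) = 81.953 dB; L_B = 99.0 − 20·log₁₀(8.7) = 80.210 dB.
Combined: 10·log₁₀(10^(81.953/10)+10^(80.210/10)) = 84.18 dB SPL.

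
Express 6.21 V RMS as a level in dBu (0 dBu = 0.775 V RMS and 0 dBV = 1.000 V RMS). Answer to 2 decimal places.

+18.08 dBu

dBu = 20·log₁₀(V / 0.775 V).
20·log₁₀(6.21/0.775) = +18.08 dBu.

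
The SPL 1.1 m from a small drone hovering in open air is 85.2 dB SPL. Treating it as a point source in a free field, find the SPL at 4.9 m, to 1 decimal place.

72.2 dB SPL

Inverse-square spreading gives ΔL = −20·log₁₀(d₂/d₁).
ΔL = −20·log₁₀(4.9/1.1) = -12.98 dB, so L₂ = 85.2 + (-12.98) = 72.2 dB SPL.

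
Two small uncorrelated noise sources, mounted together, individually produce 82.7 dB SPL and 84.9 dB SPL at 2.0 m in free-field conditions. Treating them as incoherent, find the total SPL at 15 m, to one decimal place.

Combined at 2.0 m: 10·log₁₀(10^(82.7/10)+10^(84.9/10)) = 86.95 dB SPL.
Then apply −20·log₁₀(15/2.0) = -17.50 dB → 69.4 dB SPL.

69.4 dB SPL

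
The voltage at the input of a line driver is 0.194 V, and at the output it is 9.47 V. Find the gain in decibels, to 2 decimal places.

33.77 dB

For a voltage ratio, dB = 20·log₁₀(V₂/V₁).
20·log₁₀(9.47/0.194) = 20·log₁₀(48.81) = 33.77 dB.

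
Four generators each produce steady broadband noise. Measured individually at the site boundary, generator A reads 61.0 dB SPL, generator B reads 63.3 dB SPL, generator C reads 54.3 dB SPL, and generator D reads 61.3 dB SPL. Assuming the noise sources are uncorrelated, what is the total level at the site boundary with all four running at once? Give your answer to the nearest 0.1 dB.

67.0 dB SPL

Incoherent sources sum as intensities:
L_total = 10·log₁₀(10^(61.0/10) + 10^(63.3/10) + 10^(54.3/10) + 10^(61.3/10)) = 10·log₁₀(5015000) = 67.0 dB SPL.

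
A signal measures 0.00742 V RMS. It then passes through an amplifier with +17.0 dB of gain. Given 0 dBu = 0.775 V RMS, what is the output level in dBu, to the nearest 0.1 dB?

Input level: 20·log₁₀(0.00742/0.775) = -40.38 dBu.
Output: -40.38 + 17.0 = -23.4 dBu.

-23.4 dBu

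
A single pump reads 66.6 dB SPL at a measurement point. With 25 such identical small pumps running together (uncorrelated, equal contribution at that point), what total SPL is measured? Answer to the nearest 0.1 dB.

25 equal incoherent sources raise the level by 10·log₁₀(25) = 13.98 dB.
L_total = 66.6 + 13.98 = 80.6 dB SPL.

80.6 dB SPL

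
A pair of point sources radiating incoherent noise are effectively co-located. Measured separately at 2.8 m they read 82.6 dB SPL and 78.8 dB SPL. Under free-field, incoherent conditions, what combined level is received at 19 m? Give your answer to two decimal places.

67.48 dB SPL

Combined at 2.8 m: 10·log₁₀(10^(82.6/10)+10^(78.8/10)) = 84.113 dB SPL.
Then apply −20·log₁₀(19/2.8) = -16.632 dB → 67.48 dB SPL.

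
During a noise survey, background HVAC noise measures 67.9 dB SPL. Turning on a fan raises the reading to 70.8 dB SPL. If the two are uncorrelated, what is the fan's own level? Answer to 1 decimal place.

67.7 dB SPL

Subtract intensities: L_src = 10·log₁₀(10^(L_total/10) − 10^(L_bg/10)).
L_src = 10·log₁₀(10^(70.8/10) − 10^(67.9/10)) = 10·log₁₀(5857000) = 67.7 dB SPL.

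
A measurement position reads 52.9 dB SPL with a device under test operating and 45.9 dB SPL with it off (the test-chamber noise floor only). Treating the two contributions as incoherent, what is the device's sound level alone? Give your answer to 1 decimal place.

Remove the background by subtracting linear intensities:
L_src = 10·log₁₀(10^(52.9/10) − 10^(45.9/10)) = 10·log₁₀(156100) = 51.9 dB SPL.

51.9 dB SPL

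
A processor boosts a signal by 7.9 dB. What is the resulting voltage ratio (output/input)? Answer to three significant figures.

Voltage ratio = 10^(dB/20).
10^(7.9/20) = 10^(0.3950) = 2.48.

2.48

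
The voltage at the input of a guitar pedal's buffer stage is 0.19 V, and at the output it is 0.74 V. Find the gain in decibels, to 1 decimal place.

11.8 dB

Voltage ratio → dB uses the 20·log₁₀ form:
20·log₁₀(0.74/0.19) = 20·log₁₀(3.895) = 11.8 dB.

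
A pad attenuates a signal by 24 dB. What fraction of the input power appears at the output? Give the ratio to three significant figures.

0.00398

Power ratio = 10^(dB/10).
10^(-24/10) = 10^(-2.400) = 0.00398.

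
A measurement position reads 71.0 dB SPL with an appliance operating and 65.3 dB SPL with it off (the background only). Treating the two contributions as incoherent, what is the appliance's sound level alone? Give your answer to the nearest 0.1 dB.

Background correction is a power subtraction:
L_src = 10·log₁₀(10^(71.0/10) − 10^(65.3/10)) = 10·log₁₀(9201000) = 69.6 dB SPL.

69.6 dB SPL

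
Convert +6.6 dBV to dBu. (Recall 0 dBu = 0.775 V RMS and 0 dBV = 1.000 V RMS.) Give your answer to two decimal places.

The offset between the scales is 20·log₁₀(0.775/1.000) = −2.214 dB.
So dBu = +6.6 + 2.214 = +8.81 dBu.

+8.81 dBu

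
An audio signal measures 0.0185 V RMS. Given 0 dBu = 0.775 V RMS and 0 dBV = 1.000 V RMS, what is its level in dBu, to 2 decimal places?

-32.44 dBu

dBu = 20·log₁₀(V / 0.775 V).
20·log₁₀(0.0185/0.775) = -32.44 dBu.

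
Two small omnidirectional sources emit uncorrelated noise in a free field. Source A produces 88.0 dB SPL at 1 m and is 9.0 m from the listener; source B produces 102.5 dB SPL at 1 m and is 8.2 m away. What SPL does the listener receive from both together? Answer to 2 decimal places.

84.35 dB SPL

At the listener: L_A = 88.0 − 20·log₁₀(9.0) = 68.915 dB; L_B = 102.5 − 20·log₁₀(8.2) = 84.224 dB.
Combined: 10·log₁₀(10^(68.915/10)+10^(84.224/10)) = 84.35 dB SPL.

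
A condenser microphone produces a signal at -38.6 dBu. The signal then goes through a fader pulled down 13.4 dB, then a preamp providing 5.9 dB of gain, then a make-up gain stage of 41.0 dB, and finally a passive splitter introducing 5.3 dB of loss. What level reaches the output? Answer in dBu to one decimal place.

In dB, series stages simply add:
-38.6 − 13.4 + 5.9 + 41.0 − 5.3 = -10.4 dBu.

-10.4 dBu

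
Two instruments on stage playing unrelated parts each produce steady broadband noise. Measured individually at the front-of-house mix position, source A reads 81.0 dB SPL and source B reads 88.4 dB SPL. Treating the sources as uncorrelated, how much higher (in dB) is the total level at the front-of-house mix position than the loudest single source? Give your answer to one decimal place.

0.7 dB

Uncorrelated sources add in intensity (power), not in dB.
L_total = 10·log₁₀(10^(81.0/10) + 10^(88.4/10)) = 89.13 dB SPL.
Excess over the loudest (88.4 dB): 89.13 − 88.4 = 0.7 dB.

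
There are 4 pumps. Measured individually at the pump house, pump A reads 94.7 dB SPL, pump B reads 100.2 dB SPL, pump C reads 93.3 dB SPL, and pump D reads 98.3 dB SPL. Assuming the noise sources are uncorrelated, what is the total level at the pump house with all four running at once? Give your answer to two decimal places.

103.49 dB SPL

Add the sources as powers (linear), then convert back to dB:
L_total = 10·log₁₀(10^(94.7/10) + 10^(100.2/10) + 10^(93.3/10) + 10^(98.3/10)) = 10·log₁₀(22321000000) = 103.49 dB SPL.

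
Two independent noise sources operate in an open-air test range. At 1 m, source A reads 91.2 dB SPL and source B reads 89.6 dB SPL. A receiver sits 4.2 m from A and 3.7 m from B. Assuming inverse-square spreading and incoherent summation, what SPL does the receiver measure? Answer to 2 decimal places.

At the listener: L_A = 91.2 − 20·log₁₀(4.2) = 78.735 dB; L_B = 89.6 − 20·log₁₀(3.7) = 78.236 dB.
Combined: 10·log₁₀(10^(78.735/10)+10^(78.236/10)) = 81.50 dB SPL.

81.50 dB SPL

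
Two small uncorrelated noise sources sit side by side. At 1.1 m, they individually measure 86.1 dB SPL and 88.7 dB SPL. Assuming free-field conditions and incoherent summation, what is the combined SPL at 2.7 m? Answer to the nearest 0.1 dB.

82.8 dB SPL

Combined at 1.1 m: 10·log₁₀(10^(86.1/10)+10^(88.7/10)) = 90.60 dB SPL.
Then apply −20·log₁₀(2.7/1.1) = -7.80 dB → 82.8 dB SPL.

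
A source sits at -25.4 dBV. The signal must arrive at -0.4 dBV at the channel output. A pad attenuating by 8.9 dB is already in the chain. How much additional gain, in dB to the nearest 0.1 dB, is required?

33.9 dB

The required make-up gain is the shortfall in the dB sum.
G = -0.4 − (-25.4) + 8.9 = 33.9 dB.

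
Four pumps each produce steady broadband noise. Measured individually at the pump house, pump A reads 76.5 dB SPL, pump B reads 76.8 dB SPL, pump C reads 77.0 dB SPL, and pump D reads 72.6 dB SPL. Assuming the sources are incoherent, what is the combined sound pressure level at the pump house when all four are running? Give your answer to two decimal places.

Incoherent sources sum as intensities:
L_total = 10·log₁₀(10^(76.5/10) + 10^(76.8/10) + 10^(77.0/10) + 10^(72.6/10)) = 10·log₁₀(160800000) = 82.06 dB SPL.

82.06 dB SPL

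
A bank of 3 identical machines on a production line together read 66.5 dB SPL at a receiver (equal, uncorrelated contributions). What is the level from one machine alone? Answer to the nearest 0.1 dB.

61.7 dB SPL

3 equal incoherent sources add 10·log₁₀(3) = 4.77 dB over one source.
L_one = 66.5 − 4.77 = 61.7 dB SPL.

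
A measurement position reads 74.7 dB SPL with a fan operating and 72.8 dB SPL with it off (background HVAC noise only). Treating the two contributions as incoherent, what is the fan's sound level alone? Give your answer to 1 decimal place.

Remove the background by subtracting linear intensities:
L_src = 10·log₁₀(10^(74.7/10) − 10^(72.8/10)) = 10·log₁₀(10460000) = 70.2 dB SPL.

70.2 dB SPL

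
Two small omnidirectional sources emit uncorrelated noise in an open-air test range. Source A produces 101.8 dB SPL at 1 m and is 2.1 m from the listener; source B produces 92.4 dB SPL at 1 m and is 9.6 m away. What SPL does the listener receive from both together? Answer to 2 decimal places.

At the listener: L_A = 101.8 − 20·log₁₀(2.1) = 95.356 dB; L_B = 92.4 − 20·log₁₀(9.6) = 72.755 dB.
Combined: 10·log₁₀(10^(95.356/10)+10^(72.755/10)) = 95.38 dB SPL.

95.38 dB SPL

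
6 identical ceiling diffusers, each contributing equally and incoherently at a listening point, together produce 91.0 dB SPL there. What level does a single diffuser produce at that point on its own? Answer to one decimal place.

6 equal incoherent sources add 10·log₁₀(6) = 7.78 dB over one source.
L_one = 91.0 − 7.78 = 83.2 dB SPL.

83.2 dB SPL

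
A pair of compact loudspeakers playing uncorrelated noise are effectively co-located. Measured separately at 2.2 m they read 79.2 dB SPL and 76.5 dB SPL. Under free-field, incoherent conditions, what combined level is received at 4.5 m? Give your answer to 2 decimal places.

Combined at 2.2 m: 10·log₁₀(10^(79.2/10)+10^(76.5/10)) = 81.067 dB SPL.
Then apply −20·log₁₀(4.5/2.2) = -6.216 dB → 74.85 dB SPL.

74.85 dB SPL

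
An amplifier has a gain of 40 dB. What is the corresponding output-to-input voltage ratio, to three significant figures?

Voltage ratio = 10^(dB/20).
10^(40/20) = 10^(2.000) = 100.

100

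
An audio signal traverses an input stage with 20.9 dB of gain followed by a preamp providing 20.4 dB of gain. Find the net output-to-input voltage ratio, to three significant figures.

116

Net gain = 20.9 + 20.4 = 41.3 dB.
Voltage ratio = 10^(41.3/20) = 116.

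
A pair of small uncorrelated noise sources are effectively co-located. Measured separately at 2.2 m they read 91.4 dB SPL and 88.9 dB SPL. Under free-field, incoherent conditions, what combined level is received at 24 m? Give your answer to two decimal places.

Combined at 2.2 m: 10·log₁₀(10^(91.4/10)+10^(88.9/10)) = 93.338 dB SPL.
Then apply −20·log₁₀(24/2.2) = -20.756 dB → 72.58 dB SPL.

72.58 dB SPL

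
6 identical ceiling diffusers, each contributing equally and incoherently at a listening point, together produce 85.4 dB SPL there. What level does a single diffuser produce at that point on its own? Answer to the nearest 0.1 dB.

6 equal incoherent sources add 10·log₁₀(6) = 7.78 dB over one source.
L_one = 85.4 − 7.78 = 77.6 dB SPL.

77.6 dB SPL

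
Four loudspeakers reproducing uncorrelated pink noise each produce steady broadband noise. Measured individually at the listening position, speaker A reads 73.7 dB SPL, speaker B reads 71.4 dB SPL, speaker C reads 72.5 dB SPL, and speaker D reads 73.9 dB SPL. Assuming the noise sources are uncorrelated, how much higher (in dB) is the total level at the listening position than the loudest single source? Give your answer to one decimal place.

5.1 dB

Incoherent sources sum as intensities:
L_total = 10·log₁₀(10^(73.7/10) + 10^(71.4/10) + 10^(72.5/10) + 10^(73.9/10)) = 79.01 dB SPL.
Excess over the loudest (73.9 dB): 79.01 − 73.9 = 5.1 dB.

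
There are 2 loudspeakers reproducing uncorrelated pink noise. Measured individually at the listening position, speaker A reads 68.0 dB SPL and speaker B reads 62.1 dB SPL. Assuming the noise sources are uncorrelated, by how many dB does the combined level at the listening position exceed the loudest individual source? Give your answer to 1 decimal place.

1.0 dB

Incoherent sources sum as intensities:
L_total = 10·log₁₀(10^(68.0/10) + 10^(62.1/10)) = 68.99 dB SPL.
Excess over the loudest (68.0 dB): 68.99 − 68.0 = 1.0 dB.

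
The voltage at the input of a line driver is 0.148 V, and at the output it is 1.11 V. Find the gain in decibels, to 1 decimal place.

Voltage ratio → dB uses the 20·log₁₀ form:
20·log₁₀(1.11/0.148) = 20·log₁₀(7.500) = 17.5 dB.

17.5 dB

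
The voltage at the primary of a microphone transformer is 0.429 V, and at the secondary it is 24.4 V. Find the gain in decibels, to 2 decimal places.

Voltage is an amplitude quantity, so gain = 20·log₁₀(V_out/V_in).
20·log₁₀(24.4/0.429) = 20·log₁₀(56.88) = 35.10 dB.

35.10 dB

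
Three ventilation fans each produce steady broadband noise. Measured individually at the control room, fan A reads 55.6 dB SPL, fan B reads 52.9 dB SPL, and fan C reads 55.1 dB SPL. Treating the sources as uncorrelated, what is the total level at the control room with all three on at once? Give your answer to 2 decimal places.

59.45 dB SPL

Incoherent sources sum as intensities:
L_total = 10·log₁₀(10^(55.6/10) + 10^(52.9/10) + 10^(55.1/10)) = 10·log₁₀(881700) = 59.45 dB SPL.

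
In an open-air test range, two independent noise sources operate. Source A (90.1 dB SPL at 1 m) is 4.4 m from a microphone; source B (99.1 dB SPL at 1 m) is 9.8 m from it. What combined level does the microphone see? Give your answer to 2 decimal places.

81.38 dB SPL

At the listener: L_A = 90.1 − 20·log₁₀(4.4) = 77.231 dB; L_B = 99.1 − 20·log₁₀(9.8) = 79.275 dB.
Combined: 10·log₁₀(10^(77.231/10)+10^(79.275/10)) = 81.38 dB SPL.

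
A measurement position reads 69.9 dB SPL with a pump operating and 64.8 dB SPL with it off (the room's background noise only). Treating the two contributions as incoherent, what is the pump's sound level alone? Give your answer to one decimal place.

Subtract intensities: L_src = 10·log₁₀(10^(L_total/10) − 10^(L_bg/10)).
L_src = 10·log₁₀(10^(69.9/10) − 10^(64.8/10)) = 10·log₁₀(6752000) = 68.3 dB SPL.

68.3 dB SPL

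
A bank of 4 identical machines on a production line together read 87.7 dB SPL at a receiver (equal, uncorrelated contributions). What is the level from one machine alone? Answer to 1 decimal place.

4 equal incoherent sources add 10·log₁₀(4) = 6.02 dB over one source.
L_one = 87.7 − 6.02 = 81.7 dB SPL.

81.7 dB SPL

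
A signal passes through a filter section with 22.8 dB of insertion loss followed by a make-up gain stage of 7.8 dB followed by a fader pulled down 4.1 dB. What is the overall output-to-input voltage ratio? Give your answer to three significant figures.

Net gain = (−22.8) + 7.8 + (−4.1) = -19.1 dB.
Voltage ratio = 10^(-19.1/20) = 0.111.

0.111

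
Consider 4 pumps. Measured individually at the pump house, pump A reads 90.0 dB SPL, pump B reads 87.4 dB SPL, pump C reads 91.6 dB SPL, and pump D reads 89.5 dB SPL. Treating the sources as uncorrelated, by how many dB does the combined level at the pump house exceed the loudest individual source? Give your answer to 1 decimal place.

Incoherent sources sum as intensities:
L_total = 10·log₁₀(10^(90.0/10) + 10^(87.4/10) + 10^(91.6/10) + 10^(89.5/10)) = 95.90 dB SPL.
Excess over the loudest (91.6 dB): 95.90 − 91.6 = 4.3 dB.

4.3 dB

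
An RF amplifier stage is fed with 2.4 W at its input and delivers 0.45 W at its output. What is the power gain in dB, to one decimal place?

Power ratio → dB uses the 10·log₁₀ form:
10·log₁₀(0.45/2.4) = 10·log₁₀(0.1875) = -7.3 dB.

-7.3 dB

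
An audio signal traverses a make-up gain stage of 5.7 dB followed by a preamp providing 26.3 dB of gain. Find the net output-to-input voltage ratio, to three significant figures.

39.8

Net gain = 5.7 + 26.3 = 32.0 dB.
Voltage ratio = 10^(32.0/20) = 39.8.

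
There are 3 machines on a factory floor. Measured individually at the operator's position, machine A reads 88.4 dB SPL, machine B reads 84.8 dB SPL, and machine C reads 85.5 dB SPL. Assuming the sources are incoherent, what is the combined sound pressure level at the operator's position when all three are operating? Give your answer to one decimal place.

Incoherent sources sum as intensities:
L_total = 10·log₁₀(10^(88.4/10) + 10^(84.8/10) + 10^(85.5/10)) = 10·log₁₀(1349000000) = 91.3 dB SPL.

91.3 dB SPL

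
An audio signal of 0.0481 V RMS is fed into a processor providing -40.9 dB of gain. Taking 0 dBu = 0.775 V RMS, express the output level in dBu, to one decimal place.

-65.0 dBu

Input level: 20·log₁₀(0.0481/0.775) = -24.14 dBu.
Output: -24.14 − 40.9 = -65.0 dBu.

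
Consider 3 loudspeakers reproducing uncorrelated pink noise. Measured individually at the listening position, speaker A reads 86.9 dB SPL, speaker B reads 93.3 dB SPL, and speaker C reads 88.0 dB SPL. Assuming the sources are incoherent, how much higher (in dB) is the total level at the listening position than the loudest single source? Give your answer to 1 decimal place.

1.8 dB

Uncorrelated sources add in intensity (power), not in dB.
L_total = 10·log₁₀(10^(86.9/10) + 10^(93.3/10) + 10^(88.0/10)) = 95.13 dB SPL.
Excess over the loudest (93.3 dB): 95.13 − 93.3 = 1.8 dB.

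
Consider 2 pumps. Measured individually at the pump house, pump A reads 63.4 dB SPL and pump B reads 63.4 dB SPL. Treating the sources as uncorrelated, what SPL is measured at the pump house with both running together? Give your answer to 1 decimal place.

Uncorrelated sources add in intensity (power), not in dB.
L_total = 10·log₁₀(10^(63.4/10) + 10^(63.4/10)) = 10·log₁₀(4376000) = 66.4 dB SPL.

66.4 dB SPL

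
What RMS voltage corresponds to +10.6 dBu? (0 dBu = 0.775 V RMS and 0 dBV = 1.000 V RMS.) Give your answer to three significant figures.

V = 0.775 V × 10^(+10.6/20).
= 0.775 × 3.388 = 2.63 V.

2.63 V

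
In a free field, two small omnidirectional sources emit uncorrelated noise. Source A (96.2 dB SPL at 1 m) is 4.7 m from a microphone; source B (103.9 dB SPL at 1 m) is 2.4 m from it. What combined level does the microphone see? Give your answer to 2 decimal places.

At the listener: L_A = 96.2 − 20·log₁₀(4.7) = 82.758 dB; L_B = 103.9 − 20·log₁₀(2.4) = 96.296 dB.
Combined: 10·log₁₀(10^(82.758/10)+10^(96.296/10)) = 96.48 dB SPL.

96.48 dB SPL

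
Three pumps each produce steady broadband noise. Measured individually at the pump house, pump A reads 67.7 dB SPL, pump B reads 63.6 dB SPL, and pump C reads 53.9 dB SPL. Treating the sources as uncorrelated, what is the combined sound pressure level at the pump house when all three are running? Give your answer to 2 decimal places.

Add the sources as powers (linear), then convert back to dB:
L_total = 10·log₁₀(10^(67.7/10) + 10^(63.6/10) + 10^(53.9/10)) = 10·log₁₀(8425000) = 69.26 dB SPL.

69.26 dB SPL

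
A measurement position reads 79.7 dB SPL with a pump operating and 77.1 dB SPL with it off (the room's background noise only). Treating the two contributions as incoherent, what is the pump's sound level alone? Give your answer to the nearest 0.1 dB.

Remove the background by subtracting linear intensities:
L_src = 10·log₁₀(10^(79.7/10) − 10^(77.1/10)) = 10·log₁₀(42040000) = 76.2 dB SPL.

76.2 dB SPL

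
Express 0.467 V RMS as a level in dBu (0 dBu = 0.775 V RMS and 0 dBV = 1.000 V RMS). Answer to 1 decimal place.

-4.4 dBu

dBu = 20·log₁₀(V / 0.775 V).
20·log₁₀(0.467/0.775) = -4.4 dBu.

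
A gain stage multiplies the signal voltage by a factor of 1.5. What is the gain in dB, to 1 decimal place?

3.5 dB

For a voltage ratio, dB = 20·log₁₀(V₂/V₁).
20·log₁₀(1.5) = 3.5 dB.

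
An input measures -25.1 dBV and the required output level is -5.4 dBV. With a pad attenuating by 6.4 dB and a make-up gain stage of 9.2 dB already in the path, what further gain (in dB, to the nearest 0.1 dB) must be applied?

The required make-up gain is the shortfall in the dB sum.
G = -5.4 − (-25.1) + 6.4 − 9.2 = 16.9 dB.

16.9 dB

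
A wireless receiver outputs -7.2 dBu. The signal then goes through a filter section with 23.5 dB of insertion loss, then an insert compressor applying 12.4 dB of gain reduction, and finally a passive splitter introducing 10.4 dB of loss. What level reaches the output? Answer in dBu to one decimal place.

Cascaded gains and losses add directly in dB.
-7.2 − 23.5 − 12.4 − 10.4 = -53.5 dBu.

-53.5 dBu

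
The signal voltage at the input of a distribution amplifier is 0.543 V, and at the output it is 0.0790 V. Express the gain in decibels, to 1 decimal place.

-16.7 dB

For a voltage ratio, dB = 20·log₁₀(V₂/V₁).
20·log₁₀(0.0790/0.543) = 20·log₁₀(0.1455) = -16.7 dB.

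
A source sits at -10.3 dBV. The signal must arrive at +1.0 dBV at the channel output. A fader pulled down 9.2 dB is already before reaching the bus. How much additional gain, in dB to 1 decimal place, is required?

The required make-up gain is the shortfall in the dB sum.
G = +1.0 − (-10.3) + 9.2 = 20.5 dB.

20.5 dB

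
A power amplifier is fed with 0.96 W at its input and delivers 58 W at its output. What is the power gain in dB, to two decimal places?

Power ratio → dB uses the 10·log₁₀ form:
10·log₁₀(58/0.96) = 10·log₁₀(60.42) = 17.81 dB.

17.81 dB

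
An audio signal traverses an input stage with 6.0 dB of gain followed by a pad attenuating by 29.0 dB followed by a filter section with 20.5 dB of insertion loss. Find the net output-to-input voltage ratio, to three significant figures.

0.00668

Net gain = 6.0 + (−29.0) + (−20.5) = -43.5 dB.
Voltage ratio = 10^(-43.5/20) = 0.00668.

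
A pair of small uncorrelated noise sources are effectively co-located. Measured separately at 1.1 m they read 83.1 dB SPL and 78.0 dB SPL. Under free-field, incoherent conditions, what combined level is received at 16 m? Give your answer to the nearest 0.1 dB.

61.0 dB SPL

Combined at 1.1 m: 10·log₁₀(10^(83.1/10)+10^(78.0/10)) = 84.27 dB SPL.
Then apply −20·log₁₀(16/1.1) = -23.25 dB → 61.0 dB SPL.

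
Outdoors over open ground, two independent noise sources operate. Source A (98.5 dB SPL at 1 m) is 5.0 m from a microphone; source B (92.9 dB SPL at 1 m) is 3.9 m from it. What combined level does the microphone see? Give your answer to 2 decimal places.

At the listener: L_A = 98.5 − 20·log₁₀(5.0) = 84.521 dB; L_B = 92.9 − 20·log₁₀(3.9) = 81.079 dB.
Combined: 10·log₁₀(10^(84.521/10)+10^(81.079/10)) = 86.14 dB SPL.

86.14 dB SPL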